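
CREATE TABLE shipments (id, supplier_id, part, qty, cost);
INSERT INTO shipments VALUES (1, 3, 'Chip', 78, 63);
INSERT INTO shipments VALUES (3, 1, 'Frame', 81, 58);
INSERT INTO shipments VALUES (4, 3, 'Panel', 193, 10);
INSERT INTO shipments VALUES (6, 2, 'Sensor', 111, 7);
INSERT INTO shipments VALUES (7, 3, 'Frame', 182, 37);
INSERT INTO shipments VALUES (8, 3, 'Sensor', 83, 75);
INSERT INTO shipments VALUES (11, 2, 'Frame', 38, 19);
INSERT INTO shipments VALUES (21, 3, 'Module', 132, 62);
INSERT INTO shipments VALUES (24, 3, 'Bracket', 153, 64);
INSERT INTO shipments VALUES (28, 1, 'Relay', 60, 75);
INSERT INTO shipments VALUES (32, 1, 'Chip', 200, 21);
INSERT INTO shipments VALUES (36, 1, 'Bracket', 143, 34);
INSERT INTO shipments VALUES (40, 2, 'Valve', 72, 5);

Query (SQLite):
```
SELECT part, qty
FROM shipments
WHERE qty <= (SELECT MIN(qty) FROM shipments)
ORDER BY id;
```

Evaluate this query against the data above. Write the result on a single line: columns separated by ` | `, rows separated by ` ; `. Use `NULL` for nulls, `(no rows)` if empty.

Scalar subquery: MIN(qty) over all shipments rows = 38.
Keep rows where qty <= that value.

Frame | 38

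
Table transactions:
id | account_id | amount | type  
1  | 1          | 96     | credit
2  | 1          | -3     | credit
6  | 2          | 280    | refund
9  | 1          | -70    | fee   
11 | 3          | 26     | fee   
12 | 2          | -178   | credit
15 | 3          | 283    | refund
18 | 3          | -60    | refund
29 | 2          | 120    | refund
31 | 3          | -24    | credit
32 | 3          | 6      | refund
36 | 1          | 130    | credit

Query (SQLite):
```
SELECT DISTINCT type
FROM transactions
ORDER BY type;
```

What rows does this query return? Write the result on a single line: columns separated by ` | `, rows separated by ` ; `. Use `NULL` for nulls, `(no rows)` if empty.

credit ; fee ; refund

Collect distinct type values from transactions.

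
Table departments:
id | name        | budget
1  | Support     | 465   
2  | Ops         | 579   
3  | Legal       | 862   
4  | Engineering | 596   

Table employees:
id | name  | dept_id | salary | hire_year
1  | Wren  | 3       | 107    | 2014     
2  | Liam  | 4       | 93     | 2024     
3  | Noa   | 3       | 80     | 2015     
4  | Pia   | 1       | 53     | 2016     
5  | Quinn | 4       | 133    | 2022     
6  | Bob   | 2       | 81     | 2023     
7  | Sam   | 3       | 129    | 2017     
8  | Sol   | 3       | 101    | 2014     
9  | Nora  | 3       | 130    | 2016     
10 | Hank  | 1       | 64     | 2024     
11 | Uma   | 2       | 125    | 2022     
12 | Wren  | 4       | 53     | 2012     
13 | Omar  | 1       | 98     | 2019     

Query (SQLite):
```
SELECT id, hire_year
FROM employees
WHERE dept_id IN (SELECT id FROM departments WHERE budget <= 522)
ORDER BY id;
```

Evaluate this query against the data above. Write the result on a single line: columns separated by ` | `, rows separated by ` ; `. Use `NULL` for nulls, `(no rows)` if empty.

4 | 2016 ; 10 | 2024 ; 13 | 2019

Inner query: departments.id where budget <= 522.
Outer: keep employees rows whose dept_id is in that set.
Inner query → {1}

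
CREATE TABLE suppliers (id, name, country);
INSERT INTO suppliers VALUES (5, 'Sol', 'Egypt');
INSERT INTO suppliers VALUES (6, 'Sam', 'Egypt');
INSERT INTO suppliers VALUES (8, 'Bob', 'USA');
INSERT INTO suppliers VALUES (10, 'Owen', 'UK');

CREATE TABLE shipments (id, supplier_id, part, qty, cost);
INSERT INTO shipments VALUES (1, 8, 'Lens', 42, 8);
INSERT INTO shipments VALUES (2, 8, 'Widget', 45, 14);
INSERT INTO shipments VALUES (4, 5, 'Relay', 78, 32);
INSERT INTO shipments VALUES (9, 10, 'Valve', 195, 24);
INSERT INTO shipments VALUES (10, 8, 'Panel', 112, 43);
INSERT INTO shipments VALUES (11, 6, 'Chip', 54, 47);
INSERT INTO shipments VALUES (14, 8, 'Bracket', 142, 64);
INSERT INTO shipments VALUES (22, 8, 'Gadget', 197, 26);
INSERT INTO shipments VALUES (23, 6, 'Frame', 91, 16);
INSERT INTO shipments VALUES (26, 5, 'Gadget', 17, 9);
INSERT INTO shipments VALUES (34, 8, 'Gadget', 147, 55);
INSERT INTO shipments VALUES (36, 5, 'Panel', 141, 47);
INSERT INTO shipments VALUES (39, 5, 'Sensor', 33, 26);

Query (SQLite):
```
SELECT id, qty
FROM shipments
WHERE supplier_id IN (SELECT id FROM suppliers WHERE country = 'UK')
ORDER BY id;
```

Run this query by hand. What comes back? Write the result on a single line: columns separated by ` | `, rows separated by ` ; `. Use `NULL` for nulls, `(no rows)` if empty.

9 | 195

Inner query: suppliers.id where country = 'UK'.
Outer: keep shipments rows whose supplier_id is in that set.
Inner query → {10}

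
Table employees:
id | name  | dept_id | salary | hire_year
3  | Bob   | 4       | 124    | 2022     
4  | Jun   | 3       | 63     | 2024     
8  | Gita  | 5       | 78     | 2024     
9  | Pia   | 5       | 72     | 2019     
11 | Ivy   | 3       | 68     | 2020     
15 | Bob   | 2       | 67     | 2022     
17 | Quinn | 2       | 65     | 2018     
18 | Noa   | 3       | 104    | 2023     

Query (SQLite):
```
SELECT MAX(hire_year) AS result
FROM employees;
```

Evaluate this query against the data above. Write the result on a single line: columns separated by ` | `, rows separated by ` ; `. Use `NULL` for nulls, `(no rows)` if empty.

All hire_year values: [2022, 2024, 2024, 2019, 2020, 2022, 2018, 2023].
MAX of non-NULL values = 2024.

2024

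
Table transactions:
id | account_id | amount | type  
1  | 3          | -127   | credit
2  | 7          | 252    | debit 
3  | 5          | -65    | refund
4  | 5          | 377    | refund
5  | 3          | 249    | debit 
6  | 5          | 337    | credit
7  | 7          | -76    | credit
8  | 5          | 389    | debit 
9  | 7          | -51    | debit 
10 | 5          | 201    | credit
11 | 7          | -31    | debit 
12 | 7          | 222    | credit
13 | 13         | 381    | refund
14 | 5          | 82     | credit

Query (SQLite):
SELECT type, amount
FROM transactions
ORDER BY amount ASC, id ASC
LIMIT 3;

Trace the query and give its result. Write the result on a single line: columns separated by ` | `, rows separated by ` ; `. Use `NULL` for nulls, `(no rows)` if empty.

credit | -127 ; credit | -76 ; refund | -65

Sort by amount asc, tiebreak id asc: (-127, id=1), (-76, id=7), (-65, id=3), (-51, id=9), (-31, id=11), (82, id=14) …. Take first 3.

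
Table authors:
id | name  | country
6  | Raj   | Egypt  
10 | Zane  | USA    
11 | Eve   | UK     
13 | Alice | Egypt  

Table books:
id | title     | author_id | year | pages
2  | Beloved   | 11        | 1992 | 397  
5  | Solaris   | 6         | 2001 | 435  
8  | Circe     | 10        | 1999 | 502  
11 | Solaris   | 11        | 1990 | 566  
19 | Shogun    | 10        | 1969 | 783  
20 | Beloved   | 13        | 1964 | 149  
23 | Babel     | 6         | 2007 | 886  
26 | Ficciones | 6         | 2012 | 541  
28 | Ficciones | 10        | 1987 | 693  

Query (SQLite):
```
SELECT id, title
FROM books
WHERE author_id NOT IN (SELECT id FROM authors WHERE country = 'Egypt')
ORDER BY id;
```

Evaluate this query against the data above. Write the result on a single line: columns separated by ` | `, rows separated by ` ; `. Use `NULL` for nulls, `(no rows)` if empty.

Inner query: authors.id where country = 'Egypt'.
Outer: keep books rows whose author_id is not in that set.
Inner query → {6, 13}

2 | Beloved ; 8 | Circe ; 11 | Solaris ; 19 | Shogun ; 28 | Ficciones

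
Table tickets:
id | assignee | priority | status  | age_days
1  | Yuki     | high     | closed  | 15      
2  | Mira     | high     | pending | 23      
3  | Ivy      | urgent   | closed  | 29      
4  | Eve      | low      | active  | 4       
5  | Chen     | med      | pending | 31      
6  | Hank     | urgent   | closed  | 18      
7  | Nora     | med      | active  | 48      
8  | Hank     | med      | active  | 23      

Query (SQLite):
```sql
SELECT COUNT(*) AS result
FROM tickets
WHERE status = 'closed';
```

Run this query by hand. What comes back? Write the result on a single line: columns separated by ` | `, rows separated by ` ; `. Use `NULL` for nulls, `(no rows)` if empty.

3

Rows where status='closed' → age_days values: [15, 29, 18].
COUNT(*) counts rows → 3.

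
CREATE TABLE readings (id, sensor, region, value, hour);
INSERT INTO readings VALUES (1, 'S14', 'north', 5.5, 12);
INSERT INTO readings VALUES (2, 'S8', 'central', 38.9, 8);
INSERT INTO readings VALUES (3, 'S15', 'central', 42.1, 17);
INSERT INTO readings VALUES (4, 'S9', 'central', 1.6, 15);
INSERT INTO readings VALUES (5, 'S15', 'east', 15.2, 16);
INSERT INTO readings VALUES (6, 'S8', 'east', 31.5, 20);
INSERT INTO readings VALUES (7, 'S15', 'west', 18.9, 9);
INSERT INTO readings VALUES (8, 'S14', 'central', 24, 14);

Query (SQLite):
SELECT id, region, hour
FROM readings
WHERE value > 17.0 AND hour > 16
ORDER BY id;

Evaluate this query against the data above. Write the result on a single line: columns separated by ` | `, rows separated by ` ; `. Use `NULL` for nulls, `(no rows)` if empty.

3 | central | 17 ; 6 | east | 20

value > 17.0: ids {2, 3, 6, 7, 8}
hour > 16: ids {3, 6}
Combine with AND.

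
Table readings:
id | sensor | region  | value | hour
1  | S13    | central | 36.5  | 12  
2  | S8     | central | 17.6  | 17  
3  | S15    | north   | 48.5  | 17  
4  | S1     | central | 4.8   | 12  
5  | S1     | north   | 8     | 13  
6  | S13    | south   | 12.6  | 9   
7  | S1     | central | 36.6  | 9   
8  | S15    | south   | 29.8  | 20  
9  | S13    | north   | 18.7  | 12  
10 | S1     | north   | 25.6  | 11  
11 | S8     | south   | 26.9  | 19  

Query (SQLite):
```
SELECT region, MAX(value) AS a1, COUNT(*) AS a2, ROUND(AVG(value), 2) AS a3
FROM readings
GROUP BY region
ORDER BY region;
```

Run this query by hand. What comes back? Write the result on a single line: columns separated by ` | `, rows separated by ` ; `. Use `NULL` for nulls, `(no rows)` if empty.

central | 36.6 | 4 | 23.88 ; north | 48.5 | 4 | 25.2 ; south | 29.8 | 3 | 23.1

Group readings by region.
Per group compute: MAX(value), COUNT(*), ROUND(AVG(value), 2).
  central: ids {1, 2, 4, 7} → MAX(value)=36.6, COUNT(*)=4, ROUND(AVG(value), 2)=23.88
  north: ids {3, 5, 9, 10} → MAX(value)=48.5, COUNT(*)=4, ROUND(AVG(value), 2)=25.2
  south: ids {6, 8, 11} → MAX(value)=29.8, COUNT(*)=3, ROUND(AVG(value), 2)=23.1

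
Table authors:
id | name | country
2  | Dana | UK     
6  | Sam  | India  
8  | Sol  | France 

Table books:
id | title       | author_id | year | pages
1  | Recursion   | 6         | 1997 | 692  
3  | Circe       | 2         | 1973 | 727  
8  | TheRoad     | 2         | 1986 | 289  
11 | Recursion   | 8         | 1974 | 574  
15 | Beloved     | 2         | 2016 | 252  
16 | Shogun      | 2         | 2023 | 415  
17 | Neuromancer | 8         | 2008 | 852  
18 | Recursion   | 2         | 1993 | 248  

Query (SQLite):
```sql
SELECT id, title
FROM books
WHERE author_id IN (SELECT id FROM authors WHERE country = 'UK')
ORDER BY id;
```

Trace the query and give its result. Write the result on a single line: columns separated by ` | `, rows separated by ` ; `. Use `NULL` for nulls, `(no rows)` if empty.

3 | Circe ; 8 | TheRoad ; 15 | Beloved ; 16 | Shogun ; 18 | Recursion

Inner query: authors.id where country = 'UK'.
Outer: keep books rows whose author_id is in that set.
Inner query → {2}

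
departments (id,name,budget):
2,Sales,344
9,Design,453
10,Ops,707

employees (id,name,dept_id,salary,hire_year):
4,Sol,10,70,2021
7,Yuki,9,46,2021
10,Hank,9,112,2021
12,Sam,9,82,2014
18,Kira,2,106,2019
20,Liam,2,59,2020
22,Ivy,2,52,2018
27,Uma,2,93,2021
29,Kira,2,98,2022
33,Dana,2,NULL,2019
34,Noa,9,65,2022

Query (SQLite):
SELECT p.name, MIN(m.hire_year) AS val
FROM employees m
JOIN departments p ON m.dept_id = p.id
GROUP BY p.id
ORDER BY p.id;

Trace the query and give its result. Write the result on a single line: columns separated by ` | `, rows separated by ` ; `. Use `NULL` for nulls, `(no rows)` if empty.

Sales | 2018 ; Design | 2014 ; Ops | 2021

Join each employees row to its departments via dept_id.
Group joined rows by departments.id; compute MIN(m.hire_year) per group.
  2: ids {18, 20, 22, 27, 29, 33} → MIN(m.hire_year)=2018
  9: ids {7, 10, 12, 34} → MIN(m.hire_year)=2014
  10: ids {4} → MIN(m.hire_year)=2021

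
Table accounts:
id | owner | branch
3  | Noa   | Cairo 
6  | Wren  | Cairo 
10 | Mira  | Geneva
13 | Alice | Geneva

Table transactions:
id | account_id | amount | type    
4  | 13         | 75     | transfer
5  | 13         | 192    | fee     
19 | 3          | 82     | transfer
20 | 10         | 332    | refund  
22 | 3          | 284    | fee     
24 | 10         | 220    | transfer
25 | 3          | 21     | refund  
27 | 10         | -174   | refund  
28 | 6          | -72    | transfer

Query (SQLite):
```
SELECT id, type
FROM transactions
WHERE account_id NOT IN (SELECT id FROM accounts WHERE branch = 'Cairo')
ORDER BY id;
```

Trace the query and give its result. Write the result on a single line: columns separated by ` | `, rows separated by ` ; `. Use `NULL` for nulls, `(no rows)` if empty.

4 | transfer ; 5 | fee ; 20 | refund ; 24 | transfer ; 27 | refund

Inner query: accounts.id where branch = 'Cairo'.
Outer: keep transactions rows whose account_id is not in that set.
Inner query → {3, 6}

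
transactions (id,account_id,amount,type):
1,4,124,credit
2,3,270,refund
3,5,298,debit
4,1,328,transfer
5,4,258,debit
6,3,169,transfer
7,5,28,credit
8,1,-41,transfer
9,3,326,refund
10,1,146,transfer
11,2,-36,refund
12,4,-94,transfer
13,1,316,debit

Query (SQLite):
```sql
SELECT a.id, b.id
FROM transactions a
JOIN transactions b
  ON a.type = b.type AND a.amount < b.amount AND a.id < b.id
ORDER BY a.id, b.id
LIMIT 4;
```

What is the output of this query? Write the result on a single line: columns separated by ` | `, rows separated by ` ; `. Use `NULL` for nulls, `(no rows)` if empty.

2 | 9 ; 3 | 13 ; 5 | 13 ; 8 | 10

Pairs (a,b) with same type, a.amount < b.amount, a.id < b.id.
type groups: credit:{1,7} debit:{3,5,13} refund:{2,9,11} transfer:{4,6,8,10,12}
Ordered by (a.id, b.id); first 4.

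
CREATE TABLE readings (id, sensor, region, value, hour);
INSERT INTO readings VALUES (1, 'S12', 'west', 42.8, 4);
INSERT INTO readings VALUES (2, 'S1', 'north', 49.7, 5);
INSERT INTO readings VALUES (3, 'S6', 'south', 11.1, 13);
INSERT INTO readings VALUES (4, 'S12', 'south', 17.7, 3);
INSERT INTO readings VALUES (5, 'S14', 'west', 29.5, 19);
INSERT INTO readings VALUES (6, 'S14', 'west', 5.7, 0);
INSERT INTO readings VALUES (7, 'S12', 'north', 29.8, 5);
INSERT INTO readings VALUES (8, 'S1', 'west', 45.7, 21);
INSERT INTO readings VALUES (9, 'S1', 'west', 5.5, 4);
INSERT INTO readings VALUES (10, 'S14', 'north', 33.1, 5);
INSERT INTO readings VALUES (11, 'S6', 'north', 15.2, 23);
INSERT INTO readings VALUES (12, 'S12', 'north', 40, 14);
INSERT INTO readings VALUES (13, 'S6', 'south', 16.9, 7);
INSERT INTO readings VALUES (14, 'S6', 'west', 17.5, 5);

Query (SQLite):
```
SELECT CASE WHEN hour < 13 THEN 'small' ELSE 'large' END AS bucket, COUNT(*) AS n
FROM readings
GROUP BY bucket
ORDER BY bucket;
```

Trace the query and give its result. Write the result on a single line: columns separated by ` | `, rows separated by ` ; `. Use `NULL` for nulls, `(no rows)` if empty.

Bucket rows by hour < 13 → 'small' else 'large'; count each bucket.

large | 5 ; small | 9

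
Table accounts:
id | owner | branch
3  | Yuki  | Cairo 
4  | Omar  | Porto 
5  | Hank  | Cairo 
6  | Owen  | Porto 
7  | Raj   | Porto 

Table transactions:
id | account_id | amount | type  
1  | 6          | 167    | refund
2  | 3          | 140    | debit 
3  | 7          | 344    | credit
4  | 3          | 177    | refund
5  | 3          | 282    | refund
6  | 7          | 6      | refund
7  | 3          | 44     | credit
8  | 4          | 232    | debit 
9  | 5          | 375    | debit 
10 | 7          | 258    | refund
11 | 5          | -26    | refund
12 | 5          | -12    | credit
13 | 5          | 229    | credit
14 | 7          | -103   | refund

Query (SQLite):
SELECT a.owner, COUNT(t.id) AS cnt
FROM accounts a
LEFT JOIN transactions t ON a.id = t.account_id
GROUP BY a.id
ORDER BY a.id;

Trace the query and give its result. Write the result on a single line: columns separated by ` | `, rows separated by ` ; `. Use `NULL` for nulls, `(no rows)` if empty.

Yuki | 4 ; Omar | 1 ; Hank | 4 ; Owen | 1 ; Raj | 4

LEFT JOIN keeps every accounts row; unmatched ones get NULL for transactions columns.
Group by accounts.id and compute COUNT(t.id). COUNT(col) of an all-NULL group is 0.
  3: ids {2, 4, 5, 7} → COUNT(t.id)=4
  4: ids {8} → COUNT(t.id)=1
  5: ids {9, 11, 12, 13} → COUNT(t.id)=4
  6: ids {1} → COUNT(t.id)=1
  7: ids {3, 6, 10, 14} → COUNT(t.id)=4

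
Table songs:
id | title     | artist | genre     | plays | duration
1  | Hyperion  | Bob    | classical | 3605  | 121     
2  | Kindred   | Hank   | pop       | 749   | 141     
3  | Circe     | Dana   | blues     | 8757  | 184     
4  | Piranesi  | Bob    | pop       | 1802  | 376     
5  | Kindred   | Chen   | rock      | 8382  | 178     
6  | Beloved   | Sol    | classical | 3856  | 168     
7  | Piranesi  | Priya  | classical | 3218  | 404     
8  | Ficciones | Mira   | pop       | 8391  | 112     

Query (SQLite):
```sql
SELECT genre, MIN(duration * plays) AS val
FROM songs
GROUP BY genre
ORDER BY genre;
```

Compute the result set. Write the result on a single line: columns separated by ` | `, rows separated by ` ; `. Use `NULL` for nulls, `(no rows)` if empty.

For each row compute duration * plays.
Group by genre; take MIN of the expression per group.
  blues: ids {3} → MIN(duration * plays)=1611288
  classical: ids {1, 6, 7} → MIN(duration * plays)=436205
  pop: ids {2, 4, 8} → MIN(duration * plays)=105609
  rock: ids {5} → MIN(duration * plays)=1491996

blues | 1611288 ; classical | 436205 ; pop | 105609 ; rock | 1491996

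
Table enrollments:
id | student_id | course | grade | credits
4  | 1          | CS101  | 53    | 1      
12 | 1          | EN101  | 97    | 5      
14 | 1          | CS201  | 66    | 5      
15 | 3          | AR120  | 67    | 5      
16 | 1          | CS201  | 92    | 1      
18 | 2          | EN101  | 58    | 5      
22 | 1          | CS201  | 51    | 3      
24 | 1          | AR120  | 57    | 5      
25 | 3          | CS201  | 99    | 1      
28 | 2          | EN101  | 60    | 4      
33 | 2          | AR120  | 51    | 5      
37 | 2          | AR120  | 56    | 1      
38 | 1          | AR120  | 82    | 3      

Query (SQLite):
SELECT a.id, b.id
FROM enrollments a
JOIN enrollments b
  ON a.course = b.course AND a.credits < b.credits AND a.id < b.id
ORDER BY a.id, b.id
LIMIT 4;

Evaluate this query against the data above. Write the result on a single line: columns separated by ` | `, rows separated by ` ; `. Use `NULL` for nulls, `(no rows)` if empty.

16 | 22 ; 37 | 38

Pairs (a,b) with same course, a.credits < b.credits, a.id < b.id.
course groups: AR120:{15,24,33,37,38} CS101:{4} CS201:{14,16,22,25} EN101:{12,18,28}
Ordered by (a.id, b.id); first 4.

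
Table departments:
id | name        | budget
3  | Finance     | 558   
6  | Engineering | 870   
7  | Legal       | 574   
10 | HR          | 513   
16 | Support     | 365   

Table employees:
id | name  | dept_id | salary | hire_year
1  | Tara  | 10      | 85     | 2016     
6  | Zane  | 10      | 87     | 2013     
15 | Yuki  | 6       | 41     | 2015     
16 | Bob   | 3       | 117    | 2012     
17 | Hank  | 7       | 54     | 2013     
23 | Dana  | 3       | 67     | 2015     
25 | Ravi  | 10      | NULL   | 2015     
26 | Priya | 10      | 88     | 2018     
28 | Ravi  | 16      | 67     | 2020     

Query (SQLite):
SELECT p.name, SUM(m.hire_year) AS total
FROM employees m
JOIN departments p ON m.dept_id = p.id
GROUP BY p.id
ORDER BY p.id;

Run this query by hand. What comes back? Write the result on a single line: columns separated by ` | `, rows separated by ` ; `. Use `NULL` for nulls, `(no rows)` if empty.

Finance | 4027 ; Engineering | 2015 ; Legal | 2013 ; HR | 8062 ; Support | 2020

Join each employees row to its departments via dept_id.
Group joined rows by departments.id; compute SUM(m.hire_year) per group.
  3: ids {16, 23} → SUM(m.hire_year)=4027
  6: ids {15} → SUM(m.hire_year)=2015
  7: ids {17} → SUM(m.hire_year)=2013
  10: ids {1, 6, 25, 26} → SUM(m.hire_year)=8062
  16: ids {28} → SUM(m.hire_year)=2020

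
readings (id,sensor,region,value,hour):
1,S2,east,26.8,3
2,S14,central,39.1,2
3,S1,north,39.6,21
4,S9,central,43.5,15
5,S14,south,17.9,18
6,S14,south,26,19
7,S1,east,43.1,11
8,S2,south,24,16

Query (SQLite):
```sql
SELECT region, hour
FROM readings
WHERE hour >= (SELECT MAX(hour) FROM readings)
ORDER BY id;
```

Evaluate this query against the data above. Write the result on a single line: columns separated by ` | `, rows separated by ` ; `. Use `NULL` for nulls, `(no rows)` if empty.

north | 21

Scalar subquery: MAX(hour) over all readings rows = 21.
Keep rows where hour >= that value.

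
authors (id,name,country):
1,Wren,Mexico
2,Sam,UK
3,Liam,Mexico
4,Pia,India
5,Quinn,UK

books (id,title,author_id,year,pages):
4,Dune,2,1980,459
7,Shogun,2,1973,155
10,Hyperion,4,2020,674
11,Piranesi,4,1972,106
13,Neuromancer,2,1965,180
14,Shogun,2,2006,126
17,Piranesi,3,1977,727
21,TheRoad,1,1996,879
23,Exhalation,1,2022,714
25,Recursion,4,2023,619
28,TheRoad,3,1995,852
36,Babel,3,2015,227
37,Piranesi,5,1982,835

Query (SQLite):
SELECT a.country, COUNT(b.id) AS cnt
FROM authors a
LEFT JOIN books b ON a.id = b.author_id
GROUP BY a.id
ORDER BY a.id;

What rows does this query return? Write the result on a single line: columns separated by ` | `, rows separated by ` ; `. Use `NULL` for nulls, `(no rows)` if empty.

Mexico | 2 ; UK | 4 ; Mexico | 3 ; India | 3 ; UK | 1

LEFT JOIN keeps every authors row; unmatched ones get NULL for books columns.
Group by authors.id and compute COUNT(b.id). COUNT(col) of an all-NULL group is 0.
  1: ids {21, 23} → COUNT(b.id)=2
  2: ids {4, 7, 13, 14} → COUNT(b.id)=4
  3: ids {17, 28, 36} → COUNT(b.id)=3
  4: ids {10, 11, 25} → COUNT(b.id)=3
  5: ids {37} → COUNT(b.id)=1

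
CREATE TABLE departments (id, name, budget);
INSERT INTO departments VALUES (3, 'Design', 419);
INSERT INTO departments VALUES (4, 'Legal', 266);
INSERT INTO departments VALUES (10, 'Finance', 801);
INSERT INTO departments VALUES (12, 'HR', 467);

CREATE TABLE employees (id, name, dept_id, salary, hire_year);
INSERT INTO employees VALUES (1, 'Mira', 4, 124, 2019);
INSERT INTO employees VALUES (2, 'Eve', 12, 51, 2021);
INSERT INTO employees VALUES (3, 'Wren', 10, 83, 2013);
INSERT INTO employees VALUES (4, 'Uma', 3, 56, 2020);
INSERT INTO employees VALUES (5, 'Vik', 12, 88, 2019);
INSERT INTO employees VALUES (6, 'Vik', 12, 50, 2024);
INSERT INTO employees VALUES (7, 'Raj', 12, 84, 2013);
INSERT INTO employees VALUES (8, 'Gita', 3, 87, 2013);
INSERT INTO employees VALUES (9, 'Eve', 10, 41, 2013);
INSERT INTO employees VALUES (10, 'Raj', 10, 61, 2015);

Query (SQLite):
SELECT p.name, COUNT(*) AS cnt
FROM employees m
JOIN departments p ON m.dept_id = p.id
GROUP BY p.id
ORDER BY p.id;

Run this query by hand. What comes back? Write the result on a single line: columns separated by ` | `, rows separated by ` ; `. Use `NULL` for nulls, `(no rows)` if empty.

Design | 2 ; Legal | 1 ; Finance | 3 ; HR | 4

Join each employees row to its departments via dept_id.
Group joined rows by departments.id; compute COUNT(*) per group.
  3: ids {4, 8} → COUNT(*)=2
  4: ids {1} → COUNT(*)=1
  10: ids {3, 9, 10} → COUNT(*)=3
  12: ids {2, 5, 6, 7} → COUNT(*)=4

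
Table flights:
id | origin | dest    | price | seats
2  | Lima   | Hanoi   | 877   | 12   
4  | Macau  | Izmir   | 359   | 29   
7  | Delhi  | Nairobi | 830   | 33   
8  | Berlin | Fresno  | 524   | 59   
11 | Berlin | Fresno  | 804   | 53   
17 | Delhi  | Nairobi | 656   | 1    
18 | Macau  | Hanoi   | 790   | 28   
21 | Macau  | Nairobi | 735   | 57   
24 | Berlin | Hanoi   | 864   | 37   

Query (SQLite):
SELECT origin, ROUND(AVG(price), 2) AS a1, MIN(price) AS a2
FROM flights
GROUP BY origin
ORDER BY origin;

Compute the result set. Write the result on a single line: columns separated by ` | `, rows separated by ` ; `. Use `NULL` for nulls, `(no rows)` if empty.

Berlin | 730.67 | 524 ; Delhi | 743 | 656 ; Lima | 877 | 877 ; Macau | 628 | 359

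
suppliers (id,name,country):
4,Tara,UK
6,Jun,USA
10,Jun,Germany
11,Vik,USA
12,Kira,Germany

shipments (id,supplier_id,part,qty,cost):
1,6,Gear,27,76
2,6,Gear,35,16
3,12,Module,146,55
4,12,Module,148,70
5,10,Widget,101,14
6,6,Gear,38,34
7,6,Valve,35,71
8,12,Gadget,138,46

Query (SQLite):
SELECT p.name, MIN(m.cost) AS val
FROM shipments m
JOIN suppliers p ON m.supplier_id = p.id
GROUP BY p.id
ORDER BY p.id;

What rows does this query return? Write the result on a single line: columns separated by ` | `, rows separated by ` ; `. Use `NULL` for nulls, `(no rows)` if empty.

Jun | 16 ; Jun | 14 ; Kira | 46

Join each shipments row to its suppliers via supplier_id.
Group joined rows by suppliers.id; compute MIN(m.cost) per group.
  6: ids {1, 2, 6, 7} → MIN(m.cost)=16
  10: ids {5} → MIN(m.cost)=14
  12: ids {3, 4, 8} → MIN(m.cost)=46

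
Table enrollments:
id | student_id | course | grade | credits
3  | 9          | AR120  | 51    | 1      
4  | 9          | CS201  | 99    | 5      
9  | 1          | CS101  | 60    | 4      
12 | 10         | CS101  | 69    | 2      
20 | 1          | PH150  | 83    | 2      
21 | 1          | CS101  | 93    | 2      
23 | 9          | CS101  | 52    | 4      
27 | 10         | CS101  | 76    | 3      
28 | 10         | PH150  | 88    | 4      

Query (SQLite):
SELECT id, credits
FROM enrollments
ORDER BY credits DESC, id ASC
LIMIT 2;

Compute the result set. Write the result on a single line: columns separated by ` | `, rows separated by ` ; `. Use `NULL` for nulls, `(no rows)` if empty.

4 | 5 ; 9 | 4

Sort by credits desc, tiebreak id asc: (5, id=4), (4, id=9), (4, id=23), (4, id=28), (3, id=27) …. Take first 2.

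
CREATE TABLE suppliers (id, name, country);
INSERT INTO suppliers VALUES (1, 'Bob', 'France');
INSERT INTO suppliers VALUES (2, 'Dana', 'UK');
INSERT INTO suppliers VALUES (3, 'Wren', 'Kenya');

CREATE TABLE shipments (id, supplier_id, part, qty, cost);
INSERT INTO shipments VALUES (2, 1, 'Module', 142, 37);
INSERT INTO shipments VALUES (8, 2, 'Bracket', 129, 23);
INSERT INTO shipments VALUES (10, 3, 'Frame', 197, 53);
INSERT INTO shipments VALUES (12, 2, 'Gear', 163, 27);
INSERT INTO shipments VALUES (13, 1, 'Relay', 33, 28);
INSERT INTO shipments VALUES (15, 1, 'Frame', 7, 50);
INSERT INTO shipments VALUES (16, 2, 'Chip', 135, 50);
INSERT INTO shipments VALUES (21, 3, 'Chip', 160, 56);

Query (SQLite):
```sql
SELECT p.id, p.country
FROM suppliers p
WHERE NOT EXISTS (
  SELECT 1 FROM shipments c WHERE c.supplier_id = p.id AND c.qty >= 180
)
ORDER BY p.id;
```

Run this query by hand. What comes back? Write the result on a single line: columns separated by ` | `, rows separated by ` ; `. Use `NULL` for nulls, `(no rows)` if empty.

1 | France ; 2 | UK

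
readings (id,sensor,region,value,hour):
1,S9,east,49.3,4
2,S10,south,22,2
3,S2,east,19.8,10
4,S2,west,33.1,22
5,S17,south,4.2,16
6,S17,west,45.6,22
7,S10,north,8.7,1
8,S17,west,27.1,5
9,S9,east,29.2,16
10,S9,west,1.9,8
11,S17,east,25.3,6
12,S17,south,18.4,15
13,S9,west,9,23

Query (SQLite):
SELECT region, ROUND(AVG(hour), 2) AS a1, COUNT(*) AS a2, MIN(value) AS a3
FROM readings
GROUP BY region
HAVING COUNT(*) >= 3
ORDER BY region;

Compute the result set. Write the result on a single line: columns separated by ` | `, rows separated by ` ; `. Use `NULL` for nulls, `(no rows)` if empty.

east | 9 | 4 | 19.8 ; south | 11 | 3 | 4.2 ; west | 16 | 5 | 1.9

Group readings by region.
Per group compute: ROUND(AVG(hour), 2), COUNT(*), MIN(value).
HAVING: drop groups with fewer than 3 rows.
  east: ids {1, 3, 9, 11} → ROUND(AVG(hour), 2)=9, COUNT(*)=4, MIN(value)=19.8
  north: ids {7} → ROUND(AVG(hour), 2)=1, COUNT(*)=1, MIN(value)=8.7
  south: ids {2, 5, 12} → ROUND(AVG(hour), 2)=11, COUNT(*)=3, MIN(value)=4.2
  west: ids {4, 6, 8, 10, 13} → ROUND(AVG(hour), 2)=16, COUNT(*)=5, MIN(value)=1.9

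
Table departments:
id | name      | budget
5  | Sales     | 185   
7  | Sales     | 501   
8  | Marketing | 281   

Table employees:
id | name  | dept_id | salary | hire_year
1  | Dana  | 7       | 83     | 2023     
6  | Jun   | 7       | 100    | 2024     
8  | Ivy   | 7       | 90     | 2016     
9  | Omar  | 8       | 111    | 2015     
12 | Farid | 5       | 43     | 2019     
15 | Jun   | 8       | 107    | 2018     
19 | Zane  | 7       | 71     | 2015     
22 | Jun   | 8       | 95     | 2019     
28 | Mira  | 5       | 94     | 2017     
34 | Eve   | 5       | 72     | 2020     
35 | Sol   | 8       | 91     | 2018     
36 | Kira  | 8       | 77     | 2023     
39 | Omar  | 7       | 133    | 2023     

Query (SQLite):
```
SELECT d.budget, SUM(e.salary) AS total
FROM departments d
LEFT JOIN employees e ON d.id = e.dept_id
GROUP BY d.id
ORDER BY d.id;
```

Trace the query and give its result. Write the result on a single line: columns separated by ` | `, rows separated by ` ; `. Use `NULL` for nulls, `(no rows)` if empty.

185 | 209 ; 501 | 477 ; 281 | 481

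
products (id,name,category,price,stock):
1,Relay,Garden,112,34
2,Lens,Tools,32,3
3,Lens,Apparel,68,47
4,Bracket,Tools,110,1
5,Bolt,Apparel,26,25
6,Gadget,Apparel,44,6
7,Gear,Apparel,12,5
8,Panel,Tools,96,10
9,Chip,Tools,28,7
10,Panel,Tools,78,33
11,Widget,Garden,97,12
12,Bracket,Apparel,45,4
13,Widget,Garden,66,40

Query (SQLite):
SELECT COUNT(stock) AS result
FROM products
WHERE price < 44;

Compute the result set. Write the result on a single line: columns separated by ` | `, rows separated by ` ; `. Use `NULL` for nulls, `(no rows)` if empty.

Rows where price < 44 → stock values: [3, 25, 5, 7].
COUNT(stock) counts non-NULL values → 4.

4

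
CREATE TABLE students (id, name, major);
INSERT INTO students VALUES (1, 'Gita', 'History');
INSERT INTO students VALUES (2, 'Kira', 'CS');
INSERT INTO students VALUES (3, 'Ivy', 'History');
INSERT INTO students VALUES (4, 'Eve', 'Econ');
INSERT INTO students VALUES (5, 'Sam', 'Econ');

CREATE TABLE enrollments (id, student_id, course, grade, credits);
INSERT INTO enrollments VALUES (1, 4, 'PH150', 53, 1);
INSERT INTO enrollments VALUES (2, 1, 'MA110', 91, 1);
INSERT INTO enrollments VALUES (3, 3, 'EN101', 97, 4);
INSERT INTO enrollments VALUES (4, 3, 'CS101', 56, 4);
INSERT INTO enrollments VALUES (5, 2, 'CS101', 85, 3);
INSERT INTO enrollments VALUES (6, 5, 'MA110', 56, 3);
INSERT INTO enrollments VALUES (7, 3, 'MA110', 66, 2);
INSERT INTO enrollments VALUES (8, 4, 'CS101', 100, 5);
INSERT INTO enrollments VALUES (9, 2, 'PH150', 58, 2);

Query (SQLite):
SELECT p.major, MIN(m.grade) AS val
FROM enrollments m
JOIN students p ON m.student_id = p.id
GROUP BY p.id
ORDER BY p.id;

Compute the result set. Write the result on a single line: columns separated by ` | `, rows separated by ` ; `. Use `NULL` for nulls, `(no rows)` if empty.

Join each enrollments row to its students via student_id.
Group joined rows by students.id; compute MIN(m.grade) per group.
  1: ids {2} → MIN(m.grade)=91
  2: ids {5, 9} → MIN(m.grade)=58
  3: ids {3, 4, 7} → MIN(m.grade)=56
  4: ids {1, 8} → MIN(m.grade)=53
  5: ids {6} → MIN(m.grade)=56

History | 91 ; CS | 58 ; History | 56 ; Econ | 53 ; Econ | 56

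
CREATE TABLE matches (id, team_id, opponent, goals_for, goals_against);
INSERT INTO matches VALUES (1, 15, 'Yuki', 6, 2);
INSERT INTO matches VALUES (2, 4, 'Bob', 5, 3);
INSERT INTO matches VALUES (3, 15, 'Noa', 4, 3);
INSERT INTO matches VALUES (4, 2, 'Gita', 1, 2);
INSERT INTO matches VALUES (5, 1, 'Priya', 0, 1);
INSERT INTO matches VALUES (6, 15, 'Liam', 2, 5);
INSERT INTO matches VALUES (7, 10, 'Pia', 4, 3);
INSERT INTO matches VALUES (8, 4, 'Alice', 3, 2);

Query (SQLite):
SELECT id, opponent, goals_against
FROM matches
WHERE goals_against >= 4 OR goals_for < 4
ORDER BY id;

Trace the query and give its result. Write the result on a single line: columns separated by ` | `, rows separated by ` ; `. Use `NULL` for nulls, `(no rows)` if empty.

goals_against >= 4: ids {6}
goals_for < 4: ids {4, 5, 6, 8}
Combine with OR.

4 | Gita | 2 ; 5 | Priya | 1 ; 6 | Liam | 5 ; 8 | Alice | 2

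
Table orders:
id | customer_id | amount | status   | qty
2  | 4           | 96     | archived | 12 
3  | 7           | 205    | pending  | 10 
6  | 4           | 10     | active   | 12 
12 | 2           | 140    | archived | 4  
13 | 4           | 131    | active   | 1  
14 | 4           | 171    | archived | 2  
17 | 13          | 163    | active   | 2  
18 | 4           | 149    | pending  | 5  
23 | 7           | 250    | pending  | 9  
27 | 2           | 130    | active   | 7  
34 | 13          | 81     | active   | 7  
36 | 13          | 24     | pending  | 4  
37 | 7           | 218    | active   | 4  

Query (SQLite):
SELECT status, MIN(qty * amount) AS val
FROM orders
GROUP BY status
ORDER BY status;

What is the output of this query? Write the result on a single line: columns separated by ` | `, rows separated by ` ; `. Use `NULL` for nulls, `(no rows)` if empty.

For each row compute qty * amount.
Group by status; take MIN of the expression per group.
  active: ids {6, 13, 17, 27, 34, 37} → MIN(qty * amount)=120
  archived: ids {2, 12, 14} → MIN(qty * amount)=342
  pending: ids {3, 18, 23, 36} → MIN(qty * amount)=96

active | 120 ; archived | 342 ; pending | 96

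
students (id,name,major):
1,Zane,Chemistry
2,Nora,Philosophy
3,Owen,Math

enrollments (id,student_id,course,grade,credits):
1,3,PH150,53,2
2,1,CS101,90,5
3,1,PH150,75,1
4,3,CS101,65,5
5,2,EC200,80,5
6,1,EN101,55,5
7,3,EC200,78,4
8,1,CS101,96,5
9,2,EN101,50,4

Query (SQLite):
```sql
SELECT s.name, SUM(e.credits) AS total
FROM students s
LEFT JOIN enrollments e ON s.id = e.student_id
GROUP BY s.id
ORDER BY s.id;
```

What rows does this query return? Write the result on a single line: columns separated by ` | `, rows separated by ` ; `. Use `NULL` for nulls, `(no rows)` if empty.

LEFT JOIN keeps every students row; unmatched ones get NULL for enrollments columns.
Group by students.id and compute SUM(e.credits). SUM over an all-NULL group is NULL.
  1: ids {2, 3, 6, 8} → SUM(e.credits)=16
  2: ids {5, 9} → SUM(e.credits)=9
  3: ids {1, 4, 7} → SUM(e.credits)=11

Zane | 16 ; Nora | 9 ; Owen | 11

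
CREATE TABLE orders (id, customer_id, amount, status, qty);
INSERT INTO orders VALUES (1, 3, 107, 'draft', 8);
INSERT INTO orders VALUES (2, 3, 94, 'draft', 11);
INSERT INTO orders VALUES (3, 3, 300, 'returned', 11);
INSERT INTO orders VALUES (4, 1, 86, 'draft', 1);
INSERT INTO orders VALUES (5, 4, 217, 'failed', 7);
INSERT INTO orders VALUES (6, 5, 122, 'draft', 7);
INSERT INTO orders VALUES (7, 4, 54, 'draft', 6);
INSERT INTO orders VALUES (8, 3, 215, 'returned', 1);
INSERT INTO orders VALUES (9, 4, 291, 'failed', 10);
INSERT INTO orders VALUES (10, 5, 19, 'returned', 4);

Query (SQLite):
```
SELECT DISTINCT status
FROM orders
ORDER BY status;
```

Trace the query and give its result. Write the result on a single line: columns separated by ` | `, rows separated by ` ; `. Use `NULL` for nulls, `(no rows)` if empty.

Collect distinct status values from orders.

draft ; failed ; returned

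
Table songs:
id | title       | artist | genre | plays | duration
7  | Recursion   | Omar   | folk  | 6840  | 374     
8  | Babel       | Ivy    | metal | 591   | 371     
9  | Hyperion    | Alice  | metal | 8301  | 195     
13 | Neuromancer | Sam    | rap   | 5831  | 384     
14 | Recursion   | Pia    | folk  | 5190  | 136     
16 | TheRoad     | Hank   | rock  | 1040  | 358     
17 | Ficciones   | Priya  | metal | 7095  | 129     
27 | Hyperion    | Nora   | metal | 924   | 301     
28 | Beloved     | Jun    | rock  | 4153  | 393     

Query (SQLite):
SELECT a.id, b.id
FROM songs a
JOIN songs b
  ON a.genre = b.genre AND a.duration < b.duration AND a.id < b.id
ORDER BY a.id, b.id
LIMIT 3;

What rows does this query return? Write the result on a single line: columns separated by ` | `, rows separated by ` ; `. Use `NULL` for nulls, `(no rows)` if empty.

9 | 27 ; 16 | 28 ; 17 | 27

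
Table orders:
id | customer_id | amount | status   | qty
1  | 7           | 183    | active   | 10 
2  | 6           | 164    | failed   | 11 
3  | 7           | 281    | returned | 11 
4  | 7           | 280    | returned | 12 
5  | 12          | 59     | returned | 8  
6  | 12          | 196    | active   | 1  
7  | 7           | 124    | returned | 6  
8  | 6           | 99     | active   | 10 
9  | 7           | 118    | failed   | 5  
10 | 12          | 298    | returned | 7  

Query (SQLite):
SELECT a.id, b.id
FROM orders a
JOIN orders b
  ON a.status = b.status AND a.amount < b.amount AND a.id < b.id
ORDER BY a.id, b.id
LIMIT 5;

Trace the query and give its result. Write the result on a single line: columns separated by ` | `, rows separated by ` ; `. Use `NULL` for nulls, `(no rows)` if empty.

1 | 6 ; 3 | 10 ; 4 | 10 ; 5 | 7 ; 5 | 10

Pairs (a,b) with same status, a.amount < b.amount, a.id < b.id.
status groups: active:{1,6,8} failed:{2,9} returned:{3,4,5,7,10}
Ordered by (a.id, b.id); first 5.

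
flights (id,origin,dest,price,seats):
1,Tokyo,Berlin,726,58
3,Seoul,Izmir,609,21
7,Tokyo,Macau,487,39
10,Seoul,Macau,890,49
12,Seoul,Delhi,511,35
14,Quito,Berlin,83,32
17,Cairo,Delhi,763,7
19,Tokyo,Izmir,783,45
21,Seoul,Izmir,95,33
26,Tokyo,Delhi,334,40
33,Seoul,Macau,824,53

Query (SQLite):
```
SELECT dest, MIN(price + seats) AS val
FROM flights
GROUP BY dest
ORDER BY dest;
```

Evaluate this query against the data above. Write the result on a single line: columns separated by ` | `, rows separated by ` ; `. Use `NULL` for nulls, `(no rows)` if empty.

Berlin | 115 ; Delhi | 374 ; Izmir | 128 ; Macau | 526

For each row compute price + seats.
Group by dest; take MIN of the expression per group.
  Berlin: ids {1, 14} → MIN(price + seats)=115
  Delhi: ids {12, 17, 26} → MIN(price + seats)=374
  Izmir: ids {3, 19, 21} → MIN(price + seats)=128
  Macau: ids {7, 10, 33} → MIN(price + seats)=526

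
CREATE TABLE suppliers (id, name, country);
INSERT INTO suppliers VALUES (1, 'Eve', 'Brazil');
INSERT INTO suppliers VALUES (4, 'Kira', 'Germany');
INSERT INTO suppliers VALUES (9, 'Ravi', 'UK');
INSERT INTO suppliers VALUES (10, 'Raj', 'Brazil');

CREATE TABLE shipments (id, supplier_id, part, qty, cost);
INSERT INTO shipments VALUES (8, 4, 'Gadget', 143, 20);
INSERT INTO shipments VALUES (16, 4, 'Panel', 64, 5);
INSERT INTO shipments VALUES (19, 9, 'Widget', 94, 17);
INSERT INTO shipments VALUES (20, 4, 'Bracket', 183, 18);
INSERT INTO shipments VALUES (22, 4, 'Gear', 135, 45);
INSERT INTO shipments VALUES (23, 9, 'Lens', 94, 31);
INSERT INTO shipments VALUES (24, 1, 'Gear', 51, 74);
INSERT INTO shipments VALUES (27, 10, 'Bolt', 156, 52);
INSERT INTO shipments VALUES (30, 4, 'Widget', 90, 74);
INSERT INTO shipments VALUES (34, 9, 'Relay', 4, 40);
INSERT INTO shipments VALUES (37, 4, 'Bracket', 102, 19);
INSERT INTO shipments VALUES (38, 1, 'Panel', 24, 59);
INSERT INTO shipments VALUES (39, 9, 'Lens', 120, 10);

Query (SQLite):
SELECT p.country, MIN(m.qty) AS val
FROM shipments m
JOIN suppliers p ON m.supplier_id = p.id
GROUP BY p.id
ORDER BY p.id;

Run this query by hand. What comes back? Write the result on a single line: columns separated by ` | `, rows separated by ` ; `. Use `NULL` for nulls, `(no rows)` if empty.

Brazil | 24 ; Germany | 64 ; UK | 4 ; Brazil | 156

Join each shipments row to its suppliers via supplier_id.
Group joined rows by suppliers.id; compute MIN(m.qty) per group.
  1: ids {24, 38} → MIN(m.qty)=24
  4: ids {8, 16, 20, 22, 30, 37} → MIN(m.qty)=64
  9: ids {19, 23, 34, 39} → MIN(m.qty)=4
  10: ids {27} → MIN(m.qty)=156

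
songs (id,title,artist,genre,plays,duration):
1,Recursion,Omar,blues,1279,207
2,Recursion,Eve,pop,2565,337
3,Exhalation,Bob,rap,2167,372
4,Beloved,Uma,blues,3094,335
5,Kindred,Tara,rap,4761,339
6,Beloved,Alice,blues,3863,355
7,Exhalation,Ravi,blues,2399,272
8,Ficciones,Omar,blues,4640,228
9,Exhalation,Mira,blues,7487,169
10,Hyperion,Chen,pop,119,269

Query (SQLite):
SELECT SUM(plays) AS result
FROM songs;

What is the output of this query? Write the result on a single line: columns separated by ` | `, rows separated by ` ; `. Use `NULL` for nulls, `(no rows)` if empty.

32374

All plays values: [1279, 2565, 2167, 3094, 4761, 3863, 2399, 4640, 7487, 119].
SUM of non-NULL values = 32374.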